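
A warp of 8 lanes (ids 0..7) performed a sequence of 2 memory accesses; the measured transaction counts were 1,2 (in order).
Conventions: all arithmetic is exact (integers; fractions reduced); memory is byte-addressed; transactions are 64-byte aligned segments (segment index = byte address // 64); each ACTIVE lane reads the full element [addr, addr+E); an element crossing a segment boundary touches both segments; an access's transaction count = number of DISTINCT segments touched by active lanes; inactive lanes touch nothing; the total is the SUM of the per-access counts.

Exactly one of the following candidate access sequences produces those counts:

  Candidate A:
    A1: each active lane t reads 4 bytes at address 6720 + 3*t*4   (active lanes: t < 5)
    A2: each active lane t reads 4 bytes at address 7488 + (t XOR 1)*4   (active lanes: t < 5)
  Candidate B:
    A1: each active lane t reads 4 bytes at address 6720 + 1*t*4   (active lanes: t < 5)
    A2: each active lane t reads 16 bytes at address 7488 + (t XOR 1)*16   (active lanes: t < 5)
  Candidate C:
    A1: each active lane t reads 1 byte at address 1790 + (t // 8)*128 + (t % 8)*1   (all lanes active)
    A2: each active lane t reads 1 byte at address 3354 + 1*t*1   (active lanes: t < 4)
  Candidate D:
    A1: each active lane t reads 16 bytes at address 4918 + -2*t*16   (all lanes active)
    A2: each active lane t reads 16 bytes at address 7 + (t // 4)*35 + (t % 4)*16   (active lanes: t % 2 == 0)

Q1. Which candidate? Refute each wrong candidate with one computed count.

A: A2 gives 1 transaction, not 2
C: A1 gives 2 transactions, not 1
D: A1 gives 5 transactions, not 1
B: all counts match (1,2)

Answer: B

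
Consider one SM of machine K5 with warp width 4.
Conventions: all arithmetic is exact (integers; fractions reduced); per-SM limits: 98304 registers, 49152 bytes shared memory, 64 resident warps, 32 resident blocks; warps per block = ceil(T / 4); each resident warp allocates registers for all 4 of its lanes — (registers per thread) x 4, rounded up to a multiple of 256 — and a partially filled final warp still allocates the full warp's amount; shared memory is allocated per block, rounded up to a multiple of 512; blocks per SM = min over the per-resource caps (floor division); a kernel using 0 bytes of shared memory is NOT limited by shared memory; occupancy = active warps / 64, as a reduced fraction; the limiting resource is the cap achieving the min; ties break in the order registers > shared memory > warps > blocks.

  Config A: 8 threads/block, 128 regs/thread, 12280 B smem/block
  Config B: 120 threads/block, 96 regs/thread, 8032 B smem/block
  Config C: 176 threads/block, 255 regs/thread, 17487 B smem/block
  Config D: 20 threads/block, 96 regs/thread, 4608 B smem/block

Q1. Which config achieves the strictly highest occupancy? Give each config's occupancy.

occupancies: A 1/8, B 15/16, C 11/16, D 25/32

Answer: B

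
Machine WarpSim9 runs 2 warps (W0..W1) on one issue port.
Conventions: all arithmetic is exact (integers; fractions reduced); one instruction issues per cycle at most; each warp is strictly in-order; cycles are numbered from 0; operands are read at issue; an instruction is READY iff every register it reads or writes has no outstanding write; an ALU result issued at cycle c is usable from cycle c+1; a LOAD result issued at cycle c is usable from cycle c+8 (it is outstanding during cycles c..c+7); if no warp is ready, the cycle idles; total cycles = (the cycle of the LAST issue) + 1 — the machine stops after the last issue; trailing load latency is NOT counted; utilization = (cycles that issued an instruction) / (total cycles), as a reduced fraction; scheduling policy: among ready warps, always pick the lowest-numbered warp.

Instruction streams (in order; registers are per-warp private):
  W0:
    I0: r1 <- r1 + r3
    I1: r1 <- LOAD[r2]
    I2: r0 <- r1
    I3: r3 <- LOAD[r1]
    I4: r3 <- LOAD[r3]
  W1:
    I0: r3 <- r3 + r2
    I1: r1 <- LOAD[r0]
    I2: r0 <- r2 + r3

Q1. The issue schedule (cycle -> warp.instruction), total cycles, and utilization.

cycle 0: W0.I0
cycle 1: W0.I1
cycle 2: W1.I0
cycle 3: W1.I1
cycle 4: W1.I2
cycle 5: idle
cycle 6: idle
cycle 7: idle
cycle 8: idle
cycle 9: W0.I2
cycle 10: W0.I3
cycle 11: idle
cycle 12: idle
cycle 13: idle
cycle 14: idle
cycle 15: idle
cycle 16: idle
cycle 17: idle
cycle 18: W0.I4

Answer: 19 cycles, utilization 8/19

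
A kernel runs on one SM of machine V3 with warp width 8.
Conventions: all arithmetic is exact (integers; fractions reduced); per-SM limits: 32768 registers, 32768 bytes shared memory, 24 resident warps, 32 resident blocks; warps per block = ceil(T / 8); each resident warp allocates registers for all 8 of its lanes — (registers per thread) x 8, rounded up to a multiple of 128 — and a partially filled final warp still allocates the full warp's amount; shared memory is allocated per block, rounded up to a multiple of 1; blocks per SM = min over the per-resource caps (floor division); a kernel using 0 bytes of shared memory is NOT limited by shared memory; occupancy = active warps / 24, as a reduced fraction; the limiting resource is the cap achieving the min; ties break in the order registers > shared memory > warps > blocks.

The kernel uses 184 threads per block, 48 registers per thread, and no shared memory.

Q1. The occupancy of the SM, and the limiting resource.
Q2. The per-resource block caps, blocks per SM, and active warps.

Answer: occupancy 23/24, limited by warps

registers: 3 blocks
shared memory: no limit (kernel uses none)
warps: 1 block
blocks: 32 blocks

Answer: 1 block, 23 active warps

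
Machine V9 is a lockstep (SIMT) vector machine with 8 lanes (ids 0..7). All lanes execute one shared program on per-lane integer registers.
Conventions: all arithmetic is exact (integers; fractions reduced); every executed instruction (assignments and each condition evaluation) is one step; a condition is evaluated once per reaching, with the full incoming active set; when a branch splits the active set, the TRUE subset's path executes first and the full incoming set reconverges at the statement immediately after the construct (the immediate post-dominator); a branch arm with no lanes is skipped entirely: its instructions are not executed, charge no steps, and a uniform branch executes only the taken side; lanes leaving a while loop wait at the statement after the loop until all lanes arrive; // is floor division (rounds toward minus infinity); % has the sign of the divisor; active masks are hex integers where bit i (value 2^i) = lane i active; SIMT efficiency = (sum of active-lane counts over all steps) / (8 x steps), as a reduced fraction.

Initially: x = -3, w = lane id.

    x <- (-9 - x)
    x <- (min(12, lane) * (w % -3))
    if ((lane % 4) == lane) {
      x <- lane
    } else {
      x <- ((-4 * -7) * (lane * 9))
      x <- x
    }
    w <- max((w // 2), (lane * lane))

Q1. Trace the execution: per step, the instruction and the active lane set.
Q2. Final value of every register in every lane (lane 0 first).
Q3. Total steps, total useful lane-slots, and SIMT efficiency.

step 0: x <- (-9 - x)                0xff
step 1: x <- (min(12, lane) * (w % -3)) 0xff
step 2: eval ((lane % 4) == lane)    0xff
step 3: x <- lane                    0x0f
step 4: x <- ((-4 * -7) * (lane * 9)) 0xf0
step 5: x <- x                       0xf0
step 6: w <- max((w // 2), (lane * lane)) 0xff

Answer: 7 steps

x: 0,1,2,3,1008,1260,1512,1764
w: 0,1,4,9,16,25,36,49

steps = 7; useful = 44; efficiency = 44/56 = 11/14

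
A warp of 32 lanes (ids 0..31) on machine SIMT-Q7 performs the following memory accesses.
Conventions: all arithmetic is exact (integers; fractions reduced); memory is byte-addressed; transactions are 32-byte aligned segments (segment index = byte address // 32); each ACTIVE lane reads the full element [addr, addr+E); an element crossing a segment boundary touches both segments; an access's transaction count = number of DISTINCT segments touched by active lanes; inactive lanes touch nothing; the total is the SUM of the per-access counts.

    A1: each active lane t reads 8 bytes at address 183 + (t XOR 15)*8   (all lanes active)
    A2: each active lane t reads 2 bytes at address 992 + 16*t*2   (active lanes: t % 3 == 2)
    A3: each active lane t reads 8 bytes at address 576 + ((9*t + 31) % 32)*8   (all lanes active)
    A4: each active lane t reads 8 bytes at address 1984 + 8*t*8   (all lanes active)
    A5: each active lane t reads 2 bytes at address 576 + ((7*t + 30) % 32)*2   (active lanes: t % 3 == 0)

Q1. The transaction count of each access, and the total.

A1: 9 transactions
A2: 10 transactions
A3: 8 transactions
A4: 32 transactions
A5: 2 transactions

Answer: 9,10,8,32,2; total 61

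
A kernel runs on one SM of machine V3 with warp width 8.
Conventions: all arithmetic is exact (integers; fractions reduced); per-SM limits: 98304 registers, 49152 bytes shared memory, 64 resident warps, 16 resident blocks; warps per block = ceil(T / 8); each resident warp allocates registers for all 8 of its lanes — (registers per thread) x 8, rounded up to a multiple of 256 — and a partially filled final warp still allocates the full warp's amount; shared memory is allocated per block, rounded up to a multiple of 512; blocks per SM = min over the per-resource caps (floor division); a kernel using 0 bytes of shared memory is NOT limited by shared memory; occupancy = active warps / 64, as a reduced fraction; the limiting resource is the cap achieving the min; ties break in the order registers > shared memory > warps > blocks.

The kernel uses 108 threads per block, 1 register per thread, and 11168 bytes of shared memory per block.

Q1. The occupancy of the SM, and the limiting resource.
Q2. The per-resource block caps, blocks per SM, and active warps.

Answer: occupancy 7/8, limited by shared memory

registers: 27 blocks
shared memory: 4 blocks
warps: 4 blocks
blocks: 16 blocks

Answer: 4 blocks, 56 active warps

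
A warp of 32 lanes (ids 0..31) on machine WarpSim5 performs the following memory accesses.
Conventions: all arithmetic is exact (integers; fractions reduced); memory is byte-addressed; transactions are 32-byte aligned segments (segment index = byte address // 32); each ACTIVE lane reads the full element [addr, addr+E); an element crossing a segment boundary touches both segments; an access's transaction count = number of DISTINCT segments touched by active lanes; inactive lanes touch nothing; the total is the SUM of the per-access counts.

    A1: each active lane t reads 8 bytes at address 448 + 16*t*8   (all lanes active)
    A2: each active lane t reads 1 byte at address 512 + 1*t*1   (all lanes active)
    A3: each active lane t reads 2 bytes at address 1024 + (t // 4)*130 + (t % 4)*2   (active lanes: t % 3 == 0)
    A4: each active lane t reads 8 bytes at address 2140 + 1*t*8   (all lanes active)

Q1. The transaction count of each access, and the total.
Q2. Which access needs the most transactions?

A1: 32 transactions
A2: 1 transaction
A3: 8 transactions
A4: 9 transactions

Answer: 32,1,8,9; total 50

Answer: A1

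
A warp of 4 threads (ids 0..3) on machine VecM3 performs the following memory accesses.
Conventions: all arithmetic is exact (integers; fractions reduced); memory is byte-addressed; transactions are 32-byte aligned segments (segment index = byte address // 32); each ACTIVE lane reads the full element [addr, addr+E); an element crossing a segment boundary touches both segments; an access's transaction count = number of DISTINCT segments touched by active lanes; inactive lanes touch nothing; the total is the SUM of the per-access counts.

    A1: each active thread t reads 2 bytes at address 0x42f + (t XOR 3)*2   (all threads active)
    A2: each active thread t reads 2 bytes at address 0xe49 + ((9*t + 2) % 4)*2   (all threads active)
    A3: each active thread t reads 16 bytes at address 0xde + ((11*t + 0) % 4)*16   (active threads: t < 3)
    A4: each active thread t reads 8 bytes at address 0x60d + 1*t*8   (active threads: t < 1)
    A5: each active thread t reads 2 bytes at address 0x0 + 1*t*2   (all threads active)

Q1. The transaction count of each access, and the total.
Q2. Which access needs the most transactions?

A1: 1 transaction
A2: 1 transaction
A3: 3 transactions
A4: 1 transaction
A5: 1 transaction

Answer: 1,1,3,1,1; total 7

Answer: A3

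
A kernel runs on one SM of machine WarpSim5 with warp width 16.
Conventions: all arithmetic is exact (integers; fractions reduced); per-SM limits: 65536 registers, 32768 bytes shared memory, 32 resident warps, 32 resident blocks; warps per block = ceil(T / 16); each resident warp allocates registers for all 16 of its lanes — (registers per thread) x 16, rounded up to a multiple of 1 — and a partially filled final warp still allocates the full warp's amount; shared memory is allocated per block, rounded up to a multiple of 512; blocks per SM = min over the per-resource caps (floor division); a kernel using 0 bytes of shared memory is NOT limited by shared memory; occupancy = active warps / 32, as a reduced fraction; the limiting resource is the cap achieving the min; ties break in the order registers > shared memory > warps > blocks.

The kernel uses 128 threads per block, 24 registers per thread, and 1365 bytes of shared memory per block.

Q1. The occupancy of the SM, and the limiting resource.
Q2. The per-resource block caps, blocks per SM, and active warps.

Answer: occupancy 1, limited by warps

registers: 21 blocks
shared memory: 21 blocks
warps: 4 blocks
blocks: 32 blocks

Answer: 4 blocks, 32 active warps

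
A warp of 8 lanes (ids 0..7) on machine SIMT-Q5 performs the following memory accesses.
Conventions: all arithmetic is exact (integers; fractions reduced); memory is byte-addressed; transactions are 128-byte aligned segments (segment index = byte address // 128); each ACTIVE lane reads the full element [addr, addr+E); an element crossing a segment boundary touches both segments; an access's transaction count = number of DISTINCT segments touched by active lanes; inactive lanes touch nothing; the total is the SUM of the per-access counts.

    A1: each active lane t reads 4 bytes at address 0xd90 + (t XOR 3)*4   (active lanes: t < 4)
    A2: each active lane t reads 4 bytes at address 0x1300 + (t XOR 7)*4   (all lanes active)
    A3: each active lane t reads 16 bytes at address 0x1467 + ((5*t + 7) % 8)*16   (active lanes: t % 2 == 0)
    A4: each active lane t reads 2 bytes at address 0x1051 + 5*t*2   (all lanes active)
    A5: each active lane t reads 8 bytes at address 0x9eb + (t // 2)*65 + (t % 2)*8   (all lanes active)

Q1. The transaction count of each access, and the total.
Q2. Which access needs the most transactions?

A1: 1 transaction
A2: 1 transaction
A3: 2 transactions
A4: 2 transactions
A5: 3 transactions

Answer: 1,1,2,2,3; total 9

Answer: A5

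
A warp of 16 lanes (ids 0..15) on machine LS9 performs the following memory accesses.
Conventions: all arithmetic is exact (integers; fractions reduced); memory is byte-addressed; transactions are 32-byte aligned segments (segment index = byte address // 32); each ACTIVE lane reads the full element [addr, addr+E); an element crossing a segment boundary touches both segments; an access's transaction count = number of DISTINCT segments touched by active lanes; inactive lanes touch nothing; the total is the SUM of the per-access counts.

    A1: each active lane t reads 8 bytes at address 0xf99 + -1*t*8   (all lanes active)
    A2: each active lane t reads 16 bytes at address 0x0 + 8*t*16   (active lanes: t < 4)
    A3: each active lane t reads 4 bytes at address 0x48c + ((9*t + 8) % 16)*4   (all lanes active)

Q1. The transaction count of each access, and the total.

A1: 5 transactions
A2: 4 transactions
A3: 3 transactions

Answer: 5,4,3; total 12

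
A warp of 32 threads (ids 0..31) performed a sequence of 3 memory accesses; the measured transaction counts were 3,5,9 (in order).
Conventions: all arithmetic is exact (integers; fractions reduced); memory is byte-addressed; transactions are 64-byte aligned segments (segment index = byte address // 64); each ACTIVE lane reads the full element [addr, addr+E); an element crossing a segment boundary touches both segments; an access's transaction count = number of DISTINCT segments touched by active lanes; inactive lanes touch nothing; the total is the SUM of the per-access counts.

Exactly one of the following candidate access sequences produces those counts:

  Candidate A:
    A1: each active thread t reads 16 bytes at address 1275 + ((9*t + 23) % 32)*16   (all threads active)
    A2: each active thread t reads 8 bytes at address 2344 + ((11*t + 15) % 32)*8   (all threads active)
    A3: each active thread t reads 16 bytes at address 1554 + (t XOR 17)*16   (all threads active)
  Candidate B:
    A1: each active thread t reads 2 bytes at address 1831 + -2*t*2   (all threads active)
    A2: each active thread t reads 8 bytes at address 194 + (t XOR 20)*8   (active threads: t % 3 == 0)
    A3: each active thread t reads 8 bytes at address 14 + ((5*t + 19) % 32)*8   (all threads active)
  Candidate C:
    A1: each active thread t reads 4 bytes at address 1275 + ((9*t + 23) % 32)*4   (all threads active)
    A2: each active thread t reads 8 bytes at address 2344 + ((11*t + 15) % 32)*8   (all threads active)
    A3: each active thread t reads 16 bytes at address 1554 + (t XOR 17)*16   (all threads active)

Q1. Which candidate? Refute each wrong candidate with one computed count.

A: A1 gives 9 transactions, not 3
B: A2 gives 4 transactions, not 5
C: all counts match (3,5,9)

Answer: C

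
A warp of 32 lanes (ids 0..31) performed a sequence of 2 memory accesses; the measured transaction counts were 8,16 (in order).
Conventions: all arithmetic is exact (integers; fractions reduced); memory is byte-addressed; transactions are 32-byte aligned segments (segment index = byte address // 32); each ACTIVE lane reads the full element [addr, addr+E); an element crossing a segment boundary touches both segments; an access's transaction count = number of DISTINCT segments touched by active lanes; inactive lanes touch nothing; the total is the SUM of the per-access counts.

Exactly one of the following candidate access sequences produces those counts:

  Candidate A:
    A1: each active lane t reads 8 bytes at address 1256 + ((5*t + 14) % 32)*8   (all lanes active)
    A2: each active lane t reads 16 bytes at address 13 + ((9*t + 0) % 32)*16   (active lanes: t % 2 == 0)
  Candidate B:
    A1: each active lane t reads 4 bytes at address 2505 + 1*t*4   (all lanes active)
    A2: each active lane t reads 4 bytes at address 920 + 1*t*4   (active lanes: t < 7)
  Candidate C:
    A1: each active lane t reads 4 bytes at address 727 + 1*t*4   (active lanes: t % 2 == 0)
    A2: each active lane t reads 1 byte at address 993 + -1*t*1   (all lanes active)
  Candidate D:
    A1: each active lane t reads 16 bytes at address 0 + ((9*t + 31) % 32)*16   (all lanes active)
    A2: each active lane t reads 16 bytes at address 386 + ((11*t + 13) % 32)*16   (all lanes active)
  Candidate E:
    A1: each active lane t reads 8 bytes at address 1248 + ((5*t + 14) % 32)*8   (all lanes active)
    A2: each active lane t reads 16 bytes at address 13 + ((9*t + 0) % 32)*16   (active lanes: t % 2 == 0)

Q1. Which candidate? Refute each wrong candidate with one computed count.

A: A1 gives 9 transactions, not 8
B: A1 gives 5 transactions, not 8
C: A1 gives 5 transactions, not 8
D: A1 gives 16 transactions, not 8
E: all counts match (8,16)

Answer: E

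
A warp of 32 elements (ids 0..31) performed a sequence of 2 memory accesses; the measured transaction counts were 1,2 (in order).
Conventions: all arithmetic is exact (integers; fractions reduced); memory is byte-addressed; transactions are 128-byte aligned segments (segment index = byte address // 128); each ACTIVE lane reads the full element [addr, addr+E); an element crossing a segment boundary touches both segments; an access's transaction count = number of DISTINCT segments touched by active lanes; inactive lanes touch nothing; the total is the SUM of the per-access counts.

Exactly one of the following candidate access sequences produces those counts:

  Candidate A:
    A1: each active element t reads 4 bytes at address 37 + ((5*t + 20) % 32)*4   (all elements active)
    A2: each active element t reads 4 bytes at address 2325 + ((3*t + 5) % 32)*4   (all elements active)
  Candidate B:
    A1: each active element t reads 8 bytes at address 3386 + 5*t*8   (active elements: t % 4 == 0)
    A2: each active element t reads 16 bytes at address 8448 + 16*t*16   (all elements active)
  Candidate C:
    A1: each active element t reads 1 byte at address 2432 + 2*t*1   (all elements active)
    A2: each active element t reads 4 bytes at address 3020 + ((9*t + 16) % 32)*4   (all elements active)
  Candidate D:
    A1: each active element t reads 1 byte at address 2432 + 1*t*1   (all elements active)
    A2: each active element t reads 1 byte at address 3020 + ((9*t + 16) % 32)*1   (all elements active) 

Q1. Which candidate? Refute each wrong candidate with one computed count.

A: A1 gives 2 transactions, not 1
B: A1 gives 10 transactions, not 1
D: A2 gives 1 transaction, not 2
C: all counts match (1,2)

Answer: C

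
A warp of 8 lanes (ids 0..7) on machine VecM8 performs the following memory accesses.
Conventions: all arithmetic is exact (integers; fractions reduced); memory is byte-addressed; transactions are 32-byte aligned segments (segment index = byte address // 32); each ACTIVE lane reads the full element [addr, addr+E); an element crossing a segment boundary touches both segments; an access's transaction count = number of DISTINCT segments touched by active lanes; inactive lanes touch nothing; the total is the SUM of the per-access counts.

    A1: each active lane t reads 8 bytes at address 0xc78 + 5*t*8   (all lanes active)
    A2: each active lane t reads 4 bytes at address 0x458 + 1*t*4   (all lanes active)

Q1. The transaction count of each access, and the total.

A1: 8 transactions
A2: 2 transactions

Answer: 8,2; total 10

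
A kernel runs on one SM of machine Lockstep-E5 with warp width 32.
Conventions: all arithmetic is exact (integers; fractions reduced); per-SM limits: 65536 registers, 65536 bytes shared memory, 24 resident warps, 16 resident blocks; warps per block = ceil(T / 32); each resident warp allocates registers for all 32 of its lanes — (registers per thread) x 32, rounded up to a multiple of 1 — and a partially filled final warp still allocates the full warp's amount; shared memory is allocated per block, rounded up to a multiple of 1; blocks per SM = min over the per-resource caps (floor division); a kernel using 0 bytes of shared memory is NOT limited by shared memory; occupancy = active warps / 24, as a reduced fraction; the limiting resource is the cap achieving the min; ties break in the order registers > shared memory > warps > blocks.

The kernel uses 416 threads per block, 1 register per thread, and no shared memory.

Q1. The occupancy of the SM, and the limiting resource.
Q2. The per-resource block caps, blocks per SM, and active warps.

Answer: occupancy 13/24, limited by warps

registers: 157 blocks
shared memory: no limit (kernel uses none)
warps: 1 block
blocks: 16 blocks

Answer: 1 block, 13 active warps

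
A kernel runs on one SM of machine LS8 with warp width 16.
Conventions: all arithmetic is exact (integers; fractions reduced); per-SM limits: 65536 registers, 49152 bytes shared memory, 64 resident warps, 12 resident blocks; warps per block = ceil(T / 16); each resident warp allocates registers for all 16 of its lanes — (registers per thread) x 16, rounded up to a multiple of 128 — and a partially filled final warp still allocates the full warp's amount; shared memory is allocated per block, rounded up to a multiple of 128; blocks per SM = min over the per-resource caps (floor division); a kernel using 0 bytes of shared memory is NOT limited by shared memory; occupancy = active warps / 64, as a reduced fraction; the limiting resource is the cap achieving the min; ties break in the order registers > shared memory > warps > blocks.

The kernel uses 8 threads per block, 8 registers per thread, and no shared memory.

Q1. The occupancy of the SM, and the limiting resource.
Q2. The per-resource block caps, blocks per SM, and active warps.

Answer: occupancy 3/16, limited by blocks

registers: 512 blocks
shared memory: no limit (kernel uses none)
warps: 64 blocks
blocks: 12 blocks

Answer: 12 blocks, 12 active warps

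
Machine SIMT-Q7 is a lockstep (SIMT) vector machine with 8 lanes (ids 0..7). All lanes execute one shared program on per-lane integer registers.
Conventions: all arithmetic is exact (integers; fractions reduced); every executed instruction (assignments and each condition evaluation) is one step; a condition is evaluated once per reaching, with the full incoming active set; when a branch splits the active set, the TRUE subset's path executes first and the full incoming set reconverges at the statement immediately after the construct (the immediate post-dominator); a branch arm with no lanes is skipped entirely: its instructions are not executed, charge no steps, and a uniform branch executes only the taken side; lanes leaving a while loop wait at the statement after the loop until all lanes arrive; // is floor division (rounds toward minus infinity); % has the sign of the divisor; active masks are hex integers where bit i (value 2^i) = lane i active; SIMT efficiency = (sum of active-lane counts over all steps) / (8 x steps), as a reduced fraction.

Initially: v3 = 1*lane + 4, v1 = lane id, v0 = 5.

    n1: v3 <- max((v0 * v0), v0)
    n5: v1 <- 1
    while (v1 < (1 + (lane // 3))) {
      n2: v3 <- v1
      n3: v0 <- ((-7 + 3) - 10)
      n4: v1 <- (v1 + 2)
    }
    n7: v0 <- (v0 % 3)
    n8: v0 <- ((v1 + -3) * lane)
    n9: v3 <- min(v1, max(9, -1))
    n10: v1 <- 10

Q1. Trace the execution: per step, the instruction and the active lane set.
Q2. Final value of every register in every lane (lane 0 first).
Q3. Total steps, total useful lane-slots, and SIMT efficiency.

step 0: v3 <- max((v0 * v0), v0)     0xff
step 1: v1 <- 1                      0xff
step 2: eval (v1 < (1 + (lane // 3))) 0xff
step 3: v3 <- v1                     0xf8
step 4: v0 <- ((-7 + 3) - 10)        0xf8
step 5: v1 <- (v1 + 2)               0xf8
step 6: eval (v1 < (1 + (lane // 3))) 0xf8
step 7: v0 <- (v0 % 3)               0xff
step 8: v0 <- ((v1 + -3) * lane)     0xff
step 9: v3 <- min(v1, max(9, -1))    0xff
step 10: v1 <- 10                     0xff

Answer: 11 steps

v3: 1,1,1,3,3,3,3,3
v1: 10,10,10,10,10,10,10,10
v0: 0,-2,-4,0,0,0,0,0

steps = 11; useful = 76; efficiency = 76/88 = 19/22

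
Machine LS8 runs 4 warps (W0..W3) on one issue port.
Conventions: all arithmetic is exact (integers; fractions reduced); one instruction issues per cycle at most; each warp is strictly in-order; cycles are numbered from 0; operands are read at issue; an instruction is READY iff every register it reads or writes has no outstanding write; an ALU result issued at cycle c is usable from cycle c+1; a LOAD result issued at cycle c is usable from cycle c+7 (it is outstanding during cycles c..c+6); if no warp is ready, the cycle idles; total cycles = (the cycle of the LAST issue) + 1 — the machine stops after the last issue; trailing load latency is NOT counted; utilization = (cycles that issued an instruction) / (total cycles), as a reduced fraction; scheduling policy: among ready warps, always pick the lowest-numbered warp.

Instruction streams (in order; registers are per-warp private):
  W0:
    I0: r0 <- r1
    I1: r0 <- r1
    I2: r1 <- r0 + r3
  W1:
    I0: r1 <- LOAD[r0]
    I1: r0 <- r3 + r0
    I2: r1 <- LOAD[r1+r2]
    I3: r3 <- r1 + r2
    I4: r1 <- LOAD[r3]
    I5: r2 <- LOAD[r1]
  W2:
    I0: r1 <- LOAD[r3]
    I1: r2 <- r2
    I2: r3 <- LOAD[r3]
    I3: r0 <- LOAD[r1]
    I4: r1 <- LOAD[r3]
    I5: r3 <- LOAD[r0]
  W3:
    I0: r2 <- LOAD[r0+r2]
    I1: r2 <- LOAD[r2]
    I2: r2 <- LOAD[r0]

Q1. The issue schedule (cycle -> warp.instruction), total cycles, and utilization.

cycle 0: W0.I0
cycle 1: W0.I1
cycle 2: W0.I2
cycle 3: W1.I0
cycle 4: W1.I1
cycle 5: W2.I0
cycle 6: W2.I1
cycle 7: W2.I2
cycle 8: W3.I0
cycle 9: idle
cycle 10: W1.I2
cycle 11: idle
cycle 12: W2.I3
cycle 13: idle
cycle 14: W2.I4
cycle 15: W3.I1
cycle 16: idle
cycle 17: W1.I3
cycle 18: W1.I4
cycle 19: W2.I5
cycle 20: idle
cycle 21: idle
cycle 22: W3.I2
cycle 23: idle
cycle 24: idle
cycle 25: W1.I5

Answer: 26 cycles, utilization 9/13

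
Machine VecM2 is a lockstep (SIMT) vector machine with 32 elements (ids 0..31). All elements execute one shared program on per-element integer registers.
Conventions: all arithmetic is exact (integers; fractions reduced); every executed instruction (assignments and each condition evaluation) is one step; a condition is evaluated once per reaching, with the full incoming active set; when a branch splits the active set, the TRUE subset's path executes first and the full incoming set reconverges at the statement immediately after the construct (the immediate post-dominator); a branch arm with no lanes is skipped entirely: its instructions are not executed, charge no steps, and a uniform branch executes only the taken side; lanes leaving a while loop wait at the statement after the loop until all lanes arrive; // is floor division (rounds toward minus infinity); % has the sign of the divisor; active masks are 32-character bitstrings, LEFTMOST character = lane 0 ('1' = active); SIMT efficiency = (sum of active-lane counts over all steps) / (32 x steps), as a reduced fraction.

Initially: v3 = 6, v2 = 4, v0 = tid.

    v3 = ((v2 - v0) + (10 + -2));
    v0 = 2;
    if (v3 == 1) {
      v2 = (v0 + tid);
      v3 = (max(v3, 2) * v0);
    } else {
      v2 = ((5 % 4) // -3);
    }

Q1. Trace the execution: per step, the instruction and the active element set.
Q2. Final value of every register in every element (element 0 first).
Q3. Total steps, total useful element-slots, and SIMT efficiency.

step 0: v3 <- ((v2 - v0) + (10 + -2)) 11111111111111111111111111111111
step 1: v0 <- 2                      11111111111111111111111111111111
step 2: eval (v3 == 1)               11111111111111111111111111111111
step 3: v2 <- (v0 + tid)             00000000000100000000000000000000
step 4: v3 <- (max(v3, 2) * v0)      00000000000100000000000000000000
step 5: v2 <- ((5 % 4) // -3)        11111111111011111111111111111111

Answer: 6 steps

v3: 12,11,10,9,8,7,6,5,4,3,2,4,0,-1,-2,-3,-4,-5,-6,-7,-8,-9,-10,-11,-12,-13,-14,-15,-16,-17,-18,-19
v2: -1,-1,-1,-1,-1,-1,-1,-1,-1,-1,-1,13,-1,-1,-1,-1,-1,-1,-1,-1,-1,-1,-1,-1,-1,-1,-1,-1,-1,-1,-1,-1
v0: 2,2,2,2,2,2,2,2,2,2,2,2,2,2,2,2,2,2,2,2,2,2,2,2,2,2,2,2,2,2,2,2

steps = 6; useful = 129; efficiency = 129/192 = 43/64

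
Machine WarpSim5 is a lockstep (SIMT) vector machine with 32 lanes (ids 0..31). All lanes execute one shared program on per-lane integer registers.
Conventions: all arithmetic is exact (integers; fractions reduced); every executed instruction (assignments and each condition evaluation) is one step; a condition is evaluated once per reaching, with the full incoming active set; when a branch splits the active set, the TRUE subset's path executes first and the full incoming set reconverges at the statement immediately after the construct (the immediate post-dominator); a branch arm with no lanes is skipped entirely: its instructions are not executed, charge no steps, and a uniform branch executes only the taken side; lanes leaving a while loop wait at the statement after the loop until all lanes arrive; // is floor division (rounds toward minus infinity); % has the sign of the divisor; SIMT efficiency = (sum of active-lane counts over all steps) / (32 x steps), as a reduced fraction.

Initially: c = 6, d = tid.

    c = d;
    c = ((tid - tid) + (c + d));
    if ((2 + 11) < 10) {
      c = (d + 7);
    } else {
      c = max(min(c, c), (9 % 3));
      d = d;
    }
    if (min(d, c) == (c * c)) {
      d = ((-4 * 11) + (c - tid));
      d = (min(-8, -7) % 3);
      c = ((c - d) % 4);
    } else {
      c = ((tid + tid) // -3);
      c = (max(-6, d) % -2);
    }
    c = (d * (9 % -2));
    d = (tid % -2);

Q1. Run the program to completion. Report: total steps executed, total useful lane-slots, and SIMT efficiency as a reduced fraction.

Answer: 13 steps, 321 useful, 321/416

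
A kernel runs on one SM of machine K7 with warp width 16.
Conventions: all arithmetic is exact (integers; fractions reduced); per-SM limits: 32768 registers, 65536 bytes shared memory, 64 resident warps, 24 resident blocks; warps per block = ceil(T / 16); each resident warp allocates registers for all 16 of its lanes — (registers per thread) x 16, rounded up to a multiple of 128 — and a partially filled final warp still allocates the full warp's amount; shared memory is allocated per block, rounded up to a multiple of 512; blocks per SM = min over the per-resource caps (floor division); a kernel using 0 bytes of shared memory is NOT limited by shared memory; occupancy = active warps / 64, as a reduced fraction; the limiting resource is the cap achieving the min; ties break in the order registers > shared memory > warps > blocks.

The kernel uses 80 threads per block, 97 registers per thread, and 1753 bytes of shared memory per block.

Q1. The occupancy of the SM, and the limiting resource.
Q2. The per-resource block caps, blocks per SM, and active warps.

Answer: occupancy 15/64, limited by registers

registers: 3 blocks
shared memory: 32 blocks
warps: 12 blocks
blocks: 24 blocks

Answer: 3 blocks, 15 active warps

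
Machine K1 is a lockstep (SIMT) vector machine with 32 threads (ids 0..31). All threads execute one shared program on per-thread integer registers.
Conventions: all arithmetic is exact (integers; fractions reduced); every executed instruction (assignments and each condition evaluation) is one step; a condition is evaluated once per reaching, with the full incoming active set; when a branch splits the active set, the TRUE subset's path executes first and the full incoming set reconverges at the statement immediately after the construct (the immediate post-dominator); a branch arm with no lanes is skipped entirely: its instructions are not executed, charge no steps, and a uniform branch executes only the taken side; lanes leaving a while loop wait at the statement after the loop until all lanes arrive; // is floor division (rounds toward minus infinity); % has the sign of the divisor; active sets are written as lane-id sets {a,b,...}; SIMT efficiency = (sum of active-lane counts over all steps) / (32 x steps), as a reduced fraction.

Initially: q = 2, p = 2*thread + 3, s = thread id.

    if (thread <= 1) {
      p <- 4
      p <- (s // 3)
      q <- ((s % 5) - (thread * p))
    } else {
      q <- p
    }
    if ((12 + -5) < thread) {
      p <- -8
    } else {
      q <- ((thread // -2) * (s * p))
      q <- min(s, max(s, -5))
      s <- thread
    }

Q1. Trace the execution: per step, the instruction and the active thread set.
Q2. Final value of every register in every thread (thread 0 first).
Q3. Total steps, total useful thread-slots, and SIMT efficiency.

step 0: eval (thread <= 1)           {0,1,2,3,4,5,6,7,8,9,10,11,12,13,14,15,16,17,18,19,20,21,22,23,24,25,26,27,28,29,30,31}
step 1: p <- 4                       {0,1}
step 2: p <- (s // 3)                {0,1}
step 3: q <- ((s % 5) - (thread * p)) {0,1}
step 4: q <- p                       {2,3,4,5,6,7,8,9,10,11,12,13,14,15,16,17,18,19,20,21,22,23,24,25,26,27,28,29,30,31}
step 5: eval ((12 + -5) < thread)    {0,1,2,3,4,5,6,7,8,9,10,11,12,13,14,15,16,17,18,19,20,21,22,23,24,25,26,27,28,29,30,31}
step 6: p <- -8                      {8,9,10,11,12,13,14,15,16,17,18,19,20,21,22,23,24,25,26,27,28,29,30,31}
step 7: q <- ((thread // -2) * (s * p)) {0,1,2,3,4,5,6,7}
step 8: q <- min(s, max(s, -5))      {0,1,2,3,4,5,6,7}
step 9: s <- thread                  {0,1,2,3,4,5,6,7}

Answer: 10 steps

q: 0,1,2,3,4,5,6,7,19,21,23,25,27,29,31,33,35,37,39,41,43,45,47,49,51,53,55,57,59,61,63,65
p: 0,0,7,9,11,13,15,17,-8,-8,-8,-8,-8,-8,-8,-8,-8,-8,-8,-8,-8,-8,-8,-8,-8,-8,-8,-8,-8,-8,-8,-8
s: 0,1,2,3,4,5,6,7,8,9,10,11,12,13,14,15,16,17,18,19,20,21,22,23,24,25,26,27,28,29,30,31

steps = 10; useful = 148; efficiency = 148/320 = 37/80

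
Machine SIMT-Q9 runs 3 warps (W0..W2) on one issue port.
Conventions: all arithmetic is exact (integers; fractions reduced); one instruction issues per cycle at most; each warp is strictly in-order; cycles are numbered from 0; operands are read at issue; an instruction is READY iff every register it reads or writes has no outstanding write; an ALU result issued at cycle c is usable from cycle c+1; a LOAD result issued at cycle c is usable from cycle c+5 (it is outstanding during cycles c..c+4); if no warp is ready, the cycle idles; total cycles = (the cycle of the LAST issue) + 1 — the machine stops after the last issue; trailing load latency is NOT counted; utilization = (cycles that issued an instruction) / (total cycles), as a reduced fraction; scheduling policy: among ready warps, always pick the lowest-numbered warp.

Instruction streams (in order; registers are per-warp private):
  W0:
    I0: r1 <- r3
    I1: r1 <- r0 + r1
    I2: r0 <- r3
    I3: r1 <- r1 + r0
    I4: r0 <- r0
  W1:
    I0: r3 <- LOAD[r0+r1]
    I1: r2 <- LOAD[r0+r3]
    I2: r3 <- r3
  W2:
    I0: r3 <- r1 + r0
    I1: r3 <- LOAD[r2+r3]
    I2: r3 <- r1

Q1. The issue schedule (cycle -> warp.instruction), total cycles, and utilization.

cycle 0: W0.I0
cycle 1: W0.I1
cycle 2: W0.I2
cycle 3: W0.I3
cycle 4: W0.I4
cycle 5: W1.I0
cycle 6: W2.I0
cycle 7: W2.I1
cycle 8: idle
cycle 9: idle
cycle 10: W1.I1
cycle 11: W1.I2
cycle 12: W2.I2

Answer: 13 cycles, utilization 11/13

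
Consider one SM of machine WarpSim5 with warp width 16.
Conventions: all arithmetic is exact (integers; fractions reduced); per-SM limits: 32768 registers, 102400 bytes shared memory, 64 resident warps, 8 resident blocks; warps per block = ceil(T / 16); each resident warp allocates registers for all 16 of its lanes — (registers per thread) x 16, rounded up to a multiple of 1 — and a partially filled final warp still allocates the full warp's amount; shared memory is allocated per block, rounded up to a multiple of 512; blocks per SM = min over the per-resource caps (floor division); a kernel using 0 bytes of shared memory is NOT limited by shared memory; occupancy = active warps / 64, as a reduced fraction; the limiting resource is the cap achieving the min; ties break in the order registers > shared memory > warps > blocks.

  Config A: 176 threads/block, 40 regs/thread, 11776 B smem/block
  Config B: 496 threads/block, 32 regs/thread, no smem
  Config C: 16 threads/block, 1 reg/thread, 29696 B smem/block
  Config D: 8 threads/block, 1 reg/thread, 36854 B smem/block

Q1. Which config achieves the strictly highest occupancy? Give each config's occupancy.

occupancies: A 11/16, B 31/32, C 3/64, D 1/32

Answer: B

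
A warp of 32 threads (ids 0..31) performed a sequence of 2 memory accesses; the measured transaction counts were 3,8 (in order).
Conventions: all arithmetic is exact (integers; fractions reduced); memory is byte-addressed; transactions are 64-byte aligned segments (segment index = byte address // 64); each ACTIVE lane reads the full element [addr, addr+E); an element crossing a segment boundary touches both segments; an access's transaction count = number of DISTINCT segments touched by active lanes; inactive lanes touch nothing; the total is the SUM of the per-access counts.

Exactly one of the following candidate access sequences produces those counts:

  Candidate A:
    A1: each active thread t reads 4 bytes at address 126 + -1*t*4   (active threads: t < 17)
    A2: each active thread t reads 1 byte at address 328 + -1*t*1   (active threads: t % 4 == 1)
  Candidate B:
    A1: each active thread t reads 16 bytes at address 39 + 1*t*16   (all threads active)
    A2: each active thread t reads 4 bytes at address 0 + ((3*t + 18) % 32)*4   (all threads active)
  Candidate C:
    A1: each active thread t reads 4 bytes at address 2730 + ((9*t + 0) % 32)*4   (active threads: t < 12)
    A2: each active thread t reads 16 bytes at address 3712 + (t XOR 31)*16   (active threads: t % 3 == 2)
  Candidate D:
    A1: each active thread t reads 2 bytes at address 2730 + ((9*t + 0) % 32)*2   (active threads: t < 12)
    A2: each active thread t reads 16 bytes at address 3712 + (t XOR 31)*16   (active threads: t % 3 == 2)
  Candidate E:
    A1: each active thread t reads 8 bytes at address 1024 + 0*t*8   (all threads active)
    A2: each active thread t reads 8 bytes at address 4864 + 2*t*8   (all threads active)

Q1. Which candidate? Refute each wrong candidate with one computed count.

A: A2 gives 2 transactions, not 8
B: A1 gives 9 transactions, not 3
D: A1 gives 2 transactions, not 3
E: A1 gives 1 transaction, not 3
C: all counts match (3,8)

Answer: C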